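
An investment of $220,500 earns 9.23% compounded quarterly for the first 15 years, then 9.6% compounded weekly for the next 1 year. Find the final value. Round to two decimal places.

$953,917.39

Phase 1: 220,500·(1 + 0.023075)^60 ≈ 866,676.3244.
Phase 2: 866,676.3244·(1 + 0.096/52)^52 ≈ 953,917.3880.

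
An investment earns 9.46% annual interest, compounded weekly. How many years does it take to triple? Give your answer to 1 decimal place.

(1 + 0.00181923)^(52t) = 3.
52t = ln 3 / ln(1 + 0.00181923) ≈ 1.0986/0.00181758 ≈ 604.4375.
t ≈ 11.6238.

11.6 years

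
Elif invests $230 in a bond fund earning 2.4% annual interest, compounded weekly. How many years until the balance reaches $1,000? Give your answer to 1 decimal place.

61.3 years

(1 + 0.000461538)^(52t) = 1,000/230 = 4.3478.
52t·ln(1 + 0.000461538) = ln(4.3478); 52t = 1.4697/0.000461432 ≈ 3185.0327.
t ≈ 61.2506 years.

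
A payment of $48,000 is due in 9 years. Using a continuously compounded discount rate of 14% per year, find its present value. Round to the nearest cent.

$13,615.39

P = A·e^(−rt) = 48,000·e^(−1.26).
e^(−1.26) ≈ 0.2836540265, so P ≈ 13,615.3933.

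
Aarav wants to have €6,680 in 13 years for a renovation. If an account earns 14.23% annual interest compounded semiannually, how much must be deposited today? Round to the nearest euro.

€1,119

Growth factor = (1 + 0.07115)^26 ≈ 5.971832189.
P = 6,680/5.971832189 ≈ 1,118.5847.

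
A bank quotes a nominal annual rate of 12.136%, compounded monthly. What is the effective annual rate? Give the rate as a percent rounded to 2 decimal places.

12.83%

EAR = (1 + 12.136%/12)^12 − 1 = (1 + 0.0101133)^12 − 1.
(1 + 0.0101133)^12 ≈ 1.128343, so EAR ≈ 12.83433%.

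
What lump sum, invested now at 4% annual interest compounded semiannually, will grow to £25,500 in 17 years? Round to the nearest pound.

Periodic rate = 4%/2 = 0.02; 34 periods.
P = 25,500/(1 + 0.02)^34 ≈ 25,500/1.960676032 ≈ 13,005.7182.

£13,006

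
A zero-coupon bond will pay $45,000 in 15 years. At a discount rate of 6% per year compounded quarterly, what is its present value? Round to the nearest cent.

Growth factor = (1 + 0.015)^60 ≈ 2.4432197757.
P = 45,000/2.4432197757 ≈ 18,418.3185.

$18,418.32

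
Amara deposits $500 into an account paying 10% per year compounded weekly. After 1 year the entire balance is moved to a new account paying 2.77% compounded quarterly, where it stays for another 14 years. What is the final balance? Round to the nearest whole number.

After 1 years at 10%: 500 × 1.10506479 ≈ 552.5324.
Then 14 years at 2.77%: 552.5324 × 1.47176654 ≈ 813.1987.

$813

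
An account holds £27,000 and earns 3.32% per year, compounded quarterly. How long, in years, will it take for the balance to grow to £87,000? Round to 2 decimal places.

35.39 years

We need (1 + 0.0083)^(4t) = 3.2222, so 4t = ln 3.2222 / ln 1.0083 ≈ 141.5567.
t ≈ 141.5567/4 = 35.3892 years.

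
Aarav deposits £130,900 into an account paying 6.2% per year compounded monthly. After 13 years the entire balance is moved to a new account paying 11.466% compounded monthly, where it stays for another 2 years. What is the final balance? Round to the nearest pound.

£367,451

Phase 1: 130,900·(1 + 0.062/12)^156 ≈ 292,468.9919.
Phase 2: 292,468.9919·(1 + 0.009555)^24 ≈ 367,451.0099.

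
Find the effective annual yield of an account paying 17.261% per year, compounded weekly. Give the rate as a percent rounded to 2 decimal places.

18.81%

One year is 52 periods at 0.00331942 each: (1 + 0.00331942)^52 ≈ 1.188063.
EAR = 1.188063 − 1 ≈ 18.80629%.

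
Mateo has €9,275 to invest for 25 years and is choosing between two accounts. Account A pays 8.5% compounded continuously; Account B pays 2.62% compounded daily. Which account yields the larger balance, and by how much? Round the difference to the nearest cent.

Account A, by €59,803.35

A: e^(0.085·25) = e^2.125 ≈ 8.3728974881, so 9,275 × 8.3728974881 ≈ 77,658.6242.
B: (1 + 0.0262/365)^9125 ≈ 1.9250972634, so 9,275 × 1.9250972634 ≈ 17,855.2771.
Difference ≈ 59,803.3471 in favor of A.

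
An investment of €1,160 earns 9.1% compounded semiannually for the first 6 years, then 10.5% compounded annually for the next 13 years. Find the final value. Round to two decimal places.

After 6 years at 9.1%: 1,160 × 1.705644216 ≈ 1,978.5473.
Then 13 years at 10.5%: 1,978.5473 × 3.661926425 ≈ 7,245.2946.

€7,245.29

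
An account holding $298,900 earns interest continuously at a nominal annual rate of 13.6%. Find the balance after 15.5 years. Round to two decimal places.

$2,460,473.45

A = P·e^(rt) = 298,900·e^(0.136·15.5) = 298,900·e^2.108.
e^2.108 ≈ 8.231761287548, so A ≈ 2,460,473.4488.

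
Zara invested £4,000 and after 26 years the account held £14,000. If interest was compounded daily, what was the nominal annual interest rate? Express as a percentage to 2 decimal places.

4.82%

The 9490-period growth factor is 14,000/4,000 = 3.5.
r/365 = 3.5^(1/9490) − 1 ≈ 0.000132017, so r ≈ 365·0.000132017 = 4.81864%.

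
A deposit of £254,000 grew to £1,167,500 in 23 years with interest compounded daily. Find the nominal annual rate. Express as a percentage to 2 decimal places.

6.63%

The 8395-period growth factor is 1,167,500/254,000 = 4.59646.
r/365 = 4.59646^(1/8395) − 1 ≈ 0.000181706, so r ≈ 365·0.000181706 = 6.63228%.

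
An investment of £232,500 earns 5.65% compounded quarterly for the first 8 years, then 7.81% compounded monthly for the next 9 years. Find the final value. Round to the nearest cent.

After 8 years at 5.65%: 232,500 × 1.56649007476 ≈ 364,208.9424.
Then 9 years at 7.81%: 364,208.9424 × 2.01500670438 ≈ 733,883.4607.

£733,883.46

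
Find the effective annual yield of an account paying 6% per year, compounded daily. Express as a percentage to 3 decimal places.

One year is 365 periods at 0.000164384 each: (1 + 0.000164384)^365 ≈ 1.061831.
EAR = 1.061831 − 1 ≈ 6.18313%.

6.183%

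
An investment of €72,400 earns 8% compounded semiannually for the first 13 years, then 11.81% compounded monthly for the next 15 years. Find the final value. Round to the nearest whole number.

Phase 1: 72,400·(1 + 0.04)^26 ≈ 200,726.8124.
Phase 2: 200,726.8124·(1 + 0.1181/12)^180 ≈ 1,170,029.6404.

€1,170,030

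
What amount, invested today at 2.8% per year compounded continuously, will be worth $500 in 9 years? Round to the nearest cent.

P = A·e^(−rt) = 500·e^(−0.252).
e^(−0.252) ≈ 0.777244738, so P ≈ 388.6224.

$388.62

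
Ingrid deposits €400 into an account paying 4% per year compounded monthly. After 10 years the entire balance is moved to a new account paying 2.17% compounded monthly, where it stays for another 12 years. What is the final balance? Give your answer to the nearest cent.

€773.53

After 10 years at 4%: 400 × 1.49083268 ≈ 596.3331.
Then 12 years at 2.17%: 596.3331 × 1.29714389 ≈ 773.5298.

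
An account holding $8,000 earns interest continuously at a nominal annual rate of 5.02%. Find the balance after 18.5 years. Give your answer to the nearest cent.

$20,249.73

A = P·e^(rt) = 8,000·e^(0.0502·18.5) = 8,000·e^0.9287.
e^0.9287 ≈ 2.5312164564, so A ≈ 20,249.7317.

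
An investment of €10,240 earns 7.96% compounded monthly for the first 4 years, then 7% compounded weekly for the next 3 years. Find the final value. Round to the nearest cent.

€17,348.55

Phase 1: 10,240·(1 + 0.0796/12)^48 ≈ 14,064.4486.
Phase 2: 14,064.4486·(1 + 0.07/52)^156 ≈ 17,348.5516.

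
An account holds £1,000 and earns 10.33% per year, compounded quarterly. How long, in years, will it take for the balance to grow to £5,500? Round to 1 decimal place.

(1 + 0.025825)^(4t) = 5,500/1,000 = 5.5.
4t·ln(1 + 0.025825) = ln(5.5); 4t = 1.7047/0.0254972 ≈ 66.8603.
t ≈ 16.7151 years.

16.7 years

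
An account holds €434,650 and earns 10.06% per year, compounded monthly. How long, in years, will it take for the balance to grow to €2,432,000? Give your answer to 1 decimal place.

We need (1 + 0.00838333)^(12t) = 5.5953, so 12t = ln 5.5953 / ln 1.008383 ≈ 206.2587.
t ≈ 206.2587/12 = 17.1882 years.

17.2 years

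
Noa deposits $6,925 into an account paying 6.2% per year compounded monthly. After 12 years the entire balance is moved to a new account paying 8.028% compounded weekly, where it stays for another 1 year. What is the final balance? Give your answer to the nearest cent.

$15,759.46

After 12 years at 6.2%: 6,925 × 2.1003092477 ≈ 14,544.6415.
Then 1 years at 8.028%: 14,544.6415 × 1.0835233515 ≈ 15,759.4587.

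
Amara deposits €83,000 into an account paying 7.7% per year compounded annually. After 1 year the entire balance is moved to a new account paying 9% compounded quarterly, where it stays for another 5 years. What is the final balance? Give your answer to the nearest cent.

€139,495.48

After 1 years at 7.7%: 83,000 × 1.077 ≈ 89,391.0000.
Then 5 years at 9%: 89,391.0000 × 1.56050920068 ≈ 139,495.4780.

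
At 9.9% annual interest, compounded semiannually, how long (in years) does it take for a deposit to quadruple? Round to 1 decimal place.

14.3 years

(1 + 0.0495)^(2t) = 4.
2t = ln 4 / ln(1 + 0.0495) ≈ 1.3863/0.0483139 ≈ 28.6935.
t ≈ 14.3468.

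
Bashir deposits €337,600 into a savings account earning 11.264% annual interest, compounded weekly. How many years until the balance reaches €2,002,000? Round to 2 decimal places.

15.82 years

(1 + 0.00216615)^(52t) = 2,002,000/337,600 = 5.9301.
52t·ln(1 + 0.00216615) = ln(5.9301); 52t = 1.78/0.00216381 ≈ 822.6412.
t ≈ 15.8200 years.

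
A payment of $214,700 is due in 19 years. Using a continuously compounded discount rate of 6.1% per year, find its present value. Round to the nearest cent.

$67,372.82

P = A·e^(−rt) = 214,700·e^(−1.159).
e^(−1.159) ≈ 0.313799823859, so P ≈ 67,372.8222.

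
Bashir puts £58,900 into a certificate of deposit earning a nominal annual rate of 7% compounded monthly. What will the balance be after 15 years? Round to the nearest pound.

Growth factor = (1 + 0.07/12)^180 ≈ 2.84894673087.
A ≈ 58,900 × 2.84894673087 ≈ 167,802.9624.

£167,803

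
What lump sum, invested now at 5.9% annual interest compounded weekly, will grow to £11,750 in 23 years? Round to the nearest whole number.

Periodic rate = 5.9%/52 = 0.00113462; 1196 periods.
P = 11,750/(1 + 0.059/52)^1196 ≈ 11,750/3.8815351992 ≈ 3,027.1528.

£3,027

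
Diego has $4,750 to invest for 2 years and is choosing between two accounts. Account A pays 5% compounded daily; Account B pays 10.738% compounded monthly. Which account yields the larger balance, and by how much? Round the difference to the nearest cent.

A: (1 + 0.05/365)^730 ≈ 1.105163349, so 4,750 × 1.105163349 ≈ 5,249.5259.
B: (1 + 0.10738/12)^24 ≈ 1.238380926, so 4,750 × 1.238380926 ≈ 5,882.3094.
Difference ≈ 632.7835 in favor of B.

Account B, by $632.78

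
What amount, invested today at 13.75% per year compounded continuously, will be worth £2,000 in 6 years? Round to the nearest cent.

P = A·e^(−rt) = 2,000·e^(−0.825).
e^(−0.825) ≈ 0.4382349925, so P ≈ 876.4700.

£876.47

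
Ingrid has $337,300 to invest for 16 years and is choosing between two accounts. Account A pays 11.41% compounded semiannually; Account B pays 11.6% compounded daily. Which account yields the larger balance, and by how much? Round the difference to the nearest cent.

Account B, by $166,431.13

A: (1 + 0.05705)^32 ≈ 5.902785172663, so 337,300 × 5.902785172663 ≈ 1,991,009.4387.
B: (1 + 0.116/365)^5840 ≈ 6.396206859406, so 337,300 × 6.396206859406 ≈ 2,157,440.5737.
Difference ≈ 166,431.1349 in favor of B.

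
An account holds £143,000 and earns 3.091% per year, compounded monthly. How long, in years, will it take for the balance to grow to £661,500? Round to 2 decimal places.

(1 + 0.00257583)^(12t) = 661,500/143,000 = 4.6259.
12t·ln(1 + 0.00257583) = ln(4.6259); 12t = 1.5317/0.00257252 ≈ 595.3946.
t ≈ 49.6162 years.

49.62 years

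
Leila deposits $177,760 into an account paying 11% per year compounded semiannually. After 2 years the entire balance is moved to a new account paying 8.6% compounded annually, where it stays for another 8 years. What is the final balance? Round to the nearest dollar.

$426,071

Phase 1: 177,760·(1 + 0.055)^4 ≈ 220,213.4699.
Phase 2: 220,213.4699·(1 + 0.086)^8 ≈ 426,071.4971.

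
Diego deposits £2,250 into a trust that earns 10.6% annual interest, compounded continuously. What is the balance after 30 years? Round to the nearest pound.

A = P·e^(rt) = 2,250·e^(0.106·30) = 2,250·e^3.18.
e^3.18 ≈ 24.046753552, so A ≈ 54,105.1955.

£54,105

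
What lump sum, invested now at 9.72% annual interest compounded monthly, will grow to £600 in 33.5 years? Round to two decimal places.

£23.43

Growth factor = (1 + 0.0081)^402 ≈ 25.6125681.
P = 600/25.6125681 ≈ 23.4260.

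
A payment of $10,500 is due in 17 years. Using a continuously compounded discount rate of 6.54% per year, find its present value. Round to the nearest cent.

P = A·e^(−rt) = 10,500·e^(−1.1118).
e^(−1.1118) ≈ 0.32896628851, so P ≈ 3,454.1460.

$3,454.15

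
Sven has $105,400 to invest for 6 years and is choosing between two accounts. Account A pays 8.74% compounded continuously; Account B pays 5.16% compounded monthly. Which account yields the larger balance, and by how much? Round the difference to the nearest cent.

Account A growth factor: e^(0.0874·6) = e^0.5244 ≈ 1.68944487729; balance ≈ 178,067.4901.
Account B growth factor: (1 + 0.0043)^72 ≈ 1.36197555819; balance ≈ 143,552.2238.
Account A is larger by 34,515.2662.

Account A, by $34,515.27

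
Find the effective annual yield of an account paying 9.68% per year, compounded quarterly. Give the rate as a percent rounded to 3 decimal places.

EAR = (1 + 9.68%/4)^4 − 1 = (1 + 0.0242)^4 − 1.
(1 + 0.0242)^4 ≈ 1.100371, so EAR ≈ 10.03709%.

10.037%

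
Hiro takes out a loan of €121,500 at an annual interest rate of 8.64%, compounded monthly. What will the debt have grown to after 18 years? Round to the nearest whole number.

Growth factor = (1 + 0.0072)^216 ≈ 4.7097178867.
A ≈ 121,500 × 4.7097178867 ≈ 572,230.7232.

€572,231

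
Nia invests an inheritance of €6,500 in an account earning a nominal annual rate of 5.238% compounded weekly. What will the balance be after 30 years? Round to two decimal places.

Periodic rate = 5.238%/52 = 0.00100731; periods = 52·30 = 1560.
A = 6,500·(1 + 0.05238/52)^1560 ≈ 6,500·4.8095767642 ≈ 31,262.2490.

€31,262.25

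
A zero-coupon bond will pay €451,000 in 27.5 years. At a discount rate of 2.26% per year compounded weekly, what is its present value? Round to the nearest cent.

€242,282.00

Growth factor = (1 + 0.0226/52)^1430 ≈ 1.86146717843.
P = 451,000/1.86146717843 ≈ 242,282.0049.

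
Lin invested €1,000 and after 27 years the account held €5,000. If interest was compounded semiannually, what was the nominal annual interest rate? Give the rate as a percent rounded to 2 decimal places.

6.05%

The 54-period growth factor is 5,000/1,000 = 5.
r/2 = 5^(1/54) − 1 ≈ 0.030253, so r ≈ 2·0.030253 = 6.05060%.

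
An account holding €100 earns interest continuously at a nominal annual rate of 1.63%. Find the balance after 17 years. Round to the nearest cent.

€131.93

A = P·e^(rt) = 100·e^(0.0163·17) = 100·e^0.2771.
e^0.2771 ≈ 1.31929829, so A ≈ 131.9298.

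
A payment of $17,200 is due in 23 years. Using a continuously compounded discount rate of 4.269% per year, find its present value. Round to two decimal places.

P = A·e^(−rt) = 17,200·e^(−0.98187).
e^(−0.98187) ≈ 0.3746099229, so P ≈ 6,443.2907.

$6,443.29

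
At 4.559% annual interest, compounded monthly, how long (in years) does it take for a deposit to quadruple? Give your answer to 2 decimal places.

(1 + 0.00379917)^(12t) = 4.
12t = ln 4 / ln(1 + 0.00379917) ≈ 1.3863/0.00379197 ≈ 365.5870.
t ≈ 30.4656.

30.47 years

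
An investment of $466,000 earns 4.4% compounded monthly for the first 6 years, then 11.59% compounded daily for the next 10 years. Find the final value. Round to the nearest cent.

After 6 years at 4.4%: 466,000 × 1.301499654341 ≈ 606,498.8389.
Then 10 years at 11.59%: 606,498.8389 × 3.186158718877 ≈ 1,932,401.5636.

$1,932,401.56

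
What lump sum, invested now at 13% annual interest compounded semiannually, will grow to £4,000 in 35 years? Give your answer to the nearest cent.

Growth factor = (1 + 0.065)^70 ≈ 82.12446327.
P = 4,000/82.12446327 ≈ 48.7066.

£48.71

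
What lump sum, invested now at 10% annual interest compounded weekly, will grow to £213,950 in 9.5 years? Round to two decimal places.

£82,818.76

Periodic rate = 10%/52 = 0.00192308; 494 periods.
P = 213,950/(1 + 0.1/52)^494 ≈ 213,950/2.58335181245 ≈ 82,818.7624.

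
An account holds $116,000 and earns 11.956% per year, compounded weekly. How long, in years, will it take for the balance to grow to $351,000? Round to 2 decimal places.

9.27 years

We need (1 + 0.00229923)^(52t) = 3.0259, so 52t = ln 3.0259 / ln 1.002299 ≈ 482.1040.
t ≈ 482.1040/52 = 9.2712 years.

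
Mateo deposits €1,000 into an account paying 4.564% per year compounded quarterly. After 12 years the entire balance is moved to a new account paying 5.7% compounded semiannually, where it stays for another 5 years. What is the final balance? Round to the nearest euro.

Phase 1: 1,000·(1 + 0.01141)^48 ≈ 1,723.8826.
Phase 2: 1,723.8826·(1 + 0.0285)^10 ≈ 2,283.2351.

€2,283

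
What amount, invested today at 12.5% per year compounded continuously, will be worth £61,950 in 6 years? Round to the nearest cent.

P = A·e^(−rt) = 61,950·e^(−0.75).
e^(−0.75) ≈ 0.47236655274, so P ≈ 29,263.1079.

£29,263.11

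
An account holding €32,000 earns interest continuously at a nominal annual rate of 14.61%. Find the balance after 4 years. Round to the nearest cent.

€57,405.26

A = P·e^(rt) = 32,000·e^(0.1461·4) = 32,000·e^0.5844.
e^0.5844 ≈ 1.7939143141, so A ≈ 57,405.2581.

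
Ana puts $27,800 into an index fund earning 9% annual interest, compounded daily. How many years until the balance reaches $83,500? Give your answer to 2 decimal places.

12.22 years

We need (1 + 0.000246575)^(365t) = 3.0036, so 365t = ln 3.0036 / ln 1.000247 ≈ 4460.8929.
t ≈ 4460.8929/365 = 12.2216 years.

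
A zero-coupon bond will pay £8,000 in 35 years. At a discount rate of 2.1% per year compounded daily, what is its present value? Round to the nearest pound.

Periodic rate = 2.1%/365 = 0.0000575342; 12775 periods.
P = 8,000/(1 + 0.021/365)^12775 ≈ 8,000/2.0854379 ≈ 3,836.1248.

£3,836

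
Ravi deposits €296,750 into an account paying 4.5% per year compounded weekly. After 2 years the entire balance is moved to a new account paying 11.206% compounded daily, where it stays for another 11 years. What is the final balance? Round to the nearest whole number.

Phase 1: 296,750·(1 + 0.045/52)^104 ≈ 324,683.5818.
Phase 2: 324,683.5818·(1 + 0.11206/365)^4015 ≈ 1,113,565.0792.

€1,113,565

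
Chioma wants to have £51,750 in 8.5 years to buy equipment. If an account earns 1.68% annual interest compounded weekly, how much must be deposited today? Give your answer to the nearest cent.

Growth factor = (1 + 0.0168/52)^442 ≈ 1.1534724763.
P = 51,750/1.1534724763 ≈ 44,864.5296.

£44,864.53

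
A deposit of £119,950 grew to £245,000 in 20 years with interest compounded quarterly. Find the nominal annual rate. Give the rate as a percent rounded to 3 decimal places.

3.587%

(1 + r/4)^80 = 245,000/119,950 = 2.04252.
1 + r/4 = 2.04252^(1/80) ≈ 1.008967, so r/4 ≈ 0.00896726.
r ≈ 4·0.00896726 = 3.58690%.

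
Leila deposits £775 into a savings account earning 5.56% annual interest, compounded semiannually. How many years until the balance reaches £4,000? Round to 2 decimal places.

We need (1 + 0.0278)^(2t) = 5.1613, so 2t = ln 5.1613 / ln 1.0278 ≈ 59.8523.
t ≈ 59.8523/2 = 29.9262 years.

29.93 years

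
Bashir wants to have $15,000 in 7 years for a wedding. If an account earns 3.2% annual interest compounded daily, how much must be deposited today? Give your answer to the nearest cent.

Periodic rate = 3.2%/365 = 0.0000876712; 2555 periods.
P = 15,000/(1 + 0.032/365)^2555 ≈ 15,000/1.2510587357 ≈ 11,989.8447.

$11,989.84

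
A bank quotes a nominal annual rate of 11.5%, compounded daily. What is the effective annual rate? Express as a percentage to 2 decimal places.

One year is 365 periods at 0.000315068 each: (1 + 0.000315068)^365 ≈ 1.121853.
EAR = 1.121853 − 1 ≈ 12.18531%.

12.19%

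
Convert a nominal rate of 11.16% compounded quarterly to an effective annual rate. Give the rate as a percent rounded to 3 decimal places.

EAR = (1 + 11.16%/4)^4 − 1 = (1 + 0.0279)^4 − 1.
(1 + 0.0279)^4 ≈ 1.116358, so EAR ≈ 11.63579%.

11.636%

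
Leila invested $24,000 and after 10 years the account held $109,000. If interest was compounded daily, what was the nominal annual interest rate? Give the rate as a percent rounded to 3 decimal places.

15.136%

The 3650-period growth factor is 109,000/24,000 = 4.54167.
r/365 = 4.54167^(1/3650) − 1 ≈ 0.000414687, so r ≈ 365·0.000414687 = 15.13608%.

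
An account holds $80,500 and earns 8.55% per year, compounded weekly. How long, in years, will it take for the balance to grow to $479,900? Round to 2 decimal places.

20.90 years

We need (1 + 0.00164423)^(52t) = 5.9615, so 52t = ln 5.9615 / ln 1.001644 ≈ 1086.7014.
t ≈ 1086.7014/52 = 20.8981 years.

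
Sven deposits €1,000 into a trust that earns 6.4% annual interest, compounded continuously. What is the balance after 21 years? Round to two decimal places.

A = P·e^(rt) = 1,000·e^(0.064·21) = 1,000·e^1.344.
e^1.344 ≈ 3.834350273, so A ≈ 3,834.3503.

€3,834.35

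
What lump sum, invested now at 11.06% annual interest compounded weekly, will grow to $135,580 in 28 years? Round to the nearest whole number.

Periodic rate = 11.06%/52 = 0.00212692; 1456 periods.
P = 135,580/(1 + 0.1106/52)^1456 ≈ 135,580/22.0543824925 ≈ 6,147.5310.

$6,148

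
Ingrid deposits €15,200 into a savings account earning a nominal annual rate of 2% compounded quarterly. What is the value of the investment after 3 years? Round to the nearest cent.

€16,137.50

Growth factor = (1 + 0.005)^12 ≈ 1.0616778119.
A ≈ 15,200 × 1.0616778119 ≈ 16,137.5027.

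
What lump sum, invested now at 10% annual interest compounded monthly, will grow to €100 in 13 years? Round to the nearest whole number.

Growth factor = (1 + 0.1/12)^156 ≈ 3.6495842.
P = 100/3.6495842 ≈ 27.4004.

€27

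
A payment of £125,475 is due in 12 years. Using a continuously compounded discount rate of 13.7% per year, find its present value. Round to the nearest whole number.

£24,242

P = A·e^(−rt) = 125,475·e^(−1.644).
e^(−1.644) ≈ 0.193205671895, so P ≈ 24,242.4817.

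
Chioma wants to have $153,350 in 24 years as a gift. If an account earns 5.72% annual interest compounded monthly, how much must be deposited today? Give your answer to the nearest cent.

Periodic rate = 5.72%/12 = 0.00476667; 288 periods.
P = 153,350/(1 + 0.0572/12)^288 ≈ 153,350/3.93353502941 ≈ 38,985.2890.

$38,985.29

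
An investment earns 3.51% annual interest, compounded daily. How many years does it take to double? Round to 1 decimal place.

(1 + 0.0000961644)^(365t) = 2.
365t = ln 2 / ln(1 + 0.0000961644) ≈ 0.69315/9.61598e-05 ≈ 7208.2873.
t ≈ 19.7487.

19.7 years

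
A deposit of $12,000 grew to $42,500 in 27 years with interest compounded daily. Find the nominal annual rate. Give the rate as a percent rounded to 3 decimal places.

4.684%

(1 + r/365)^9855 = 42,500/12,000 = 3.54167.
1 + r/365 = 3.54167^(1/9855) ≈ 1.000128, so r/365 ≈ 0.000128329.
r ≈ 365·0.000128329 = 4.68399%.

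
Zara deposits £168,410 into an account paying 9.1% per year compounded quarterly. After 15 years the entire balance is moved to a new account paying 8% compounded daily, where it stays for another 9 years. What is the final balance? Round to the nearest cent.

After 15 years at 9.1%: 168,410 × 3.856286484041 ≈ 649,437.2068.
Then 9 years at 8%: 649,437.2068 × 2.054271137497 ≈ 1,334,120.1095.

£1,334,120.11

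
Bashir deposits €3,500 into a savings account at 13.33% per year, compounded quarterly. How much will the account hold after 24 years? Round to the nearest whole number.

Periodic rate = 13.33%/4 = 0.033325; periods = 4·24 = 96.
A = 3,500·(1 + 0.033325)^96 ≈ 3,500·23.267296579 ≈ 81,435.5380.

€81,436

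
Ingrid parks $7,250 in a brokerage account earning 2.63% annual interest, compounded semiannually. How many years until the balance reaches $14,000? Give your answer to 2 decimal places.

25.19 years

(1 + 0.01315)^(2t) = 14,000/7,250 = 1.931.
2t·ln(1 + 0.01315) = ln(1.931); 2t = 0.65806/0.0130643 ≈ 50.3706.
t ≈ 25.1853 years.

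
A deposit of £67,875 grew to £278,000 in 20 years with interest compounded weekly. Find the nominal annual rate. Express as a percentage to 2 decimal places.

The 1040-period growth factor is 278,000/67,875 = 4.09576.
r/52 = 4.09576^(1/1040) − 1 ≈ 0.00135664, so r ≈ 52·0.00135664 = 7.05455%.

7.05%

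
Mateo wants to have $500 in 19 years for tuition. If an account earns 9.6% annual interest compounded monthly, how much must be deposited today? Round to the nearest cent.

$81.28

Growth factor = (1 + 0.008)^228 ≈ 6.15178744.
P = 500/6.15178744 ≈ 81.2772.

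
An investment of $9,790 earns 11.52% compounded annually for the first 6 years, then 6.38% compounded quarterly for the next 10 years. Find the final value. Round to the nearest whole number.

Phase 1: 9,790·(1 + 0.1152)^6 ≈ 18,832.1219.
Phase 2: 18,832.1219·(1 + 0.01595)^40 ≈ 35,464.4021.

$35,464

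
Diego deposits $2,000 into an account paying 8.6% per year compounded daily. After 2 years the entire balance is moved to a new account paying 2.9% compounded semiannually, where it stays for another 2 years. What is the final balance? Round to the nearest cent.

$2,516.10

Phase 1: 2,000·(1 + 0.086/365)^730 ≈ 2,375.3075.
Phase 2: 2,375.3075·(1 + 0.0145)^4 ≈ 2,516.1009.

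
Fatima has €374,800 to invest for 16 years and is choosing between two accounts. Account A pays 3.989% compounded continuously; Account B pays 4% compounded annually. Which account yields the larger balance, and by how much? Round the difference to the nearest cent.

Account A, by €7,557.75

A: e^(0.03989·16) = e^0.63824 ≈ 1.8931460085, so 374,800 × 1.8931460085 ≈ 709,551.1240.
B: (1 + 0.04)^16 ≈ 1.87298124573, so 374,800 × 1.87298124573 ≈ 701,993.3709.
Difference ≈ 7,557.7531 in favor of A.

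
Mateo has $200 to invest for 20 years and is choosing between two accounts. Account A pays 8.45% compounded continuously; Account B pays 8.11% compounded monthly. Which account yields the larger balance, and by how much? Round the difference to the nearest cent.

Account A, by $76.77

A: e^(0.0845·20) = e^1.69 ≈ 5.419480705, so 200 × 5.419480705 ≈ 1,083.8961.
B: (1 + 0.0811/12)^240 ≈ 5.035654774, so 200 × 5.035654774 ≈ 1,007.1310.
Difference ≈ 76.7652 in favor of A.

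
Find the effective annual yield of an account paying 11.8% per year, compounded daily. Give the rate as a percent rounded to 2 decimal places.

12.52%

EAR = (1 + 11.8%/365)^365 − 1 = (1 + 0.000323288)^365 − 1.
(1 + 0.000323288)^365 ≈ 1.125223, so EAR ≈ 12.52227%.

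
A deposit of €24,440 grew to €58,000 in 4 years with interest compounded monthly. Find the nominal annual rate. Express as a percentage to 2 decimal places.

(1 + r/12)^48 = 58,000/24,440 = 2.37316.
1 + r/12 = 2.37316^(1/48) ≈ 1.018168, so r/12 ≈ 0.0181677.
r ≈ 12·0.0181677 = 21.80122%.

21.80%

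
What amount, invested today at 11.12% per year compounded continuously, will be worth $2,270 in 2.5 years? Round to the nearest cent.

$1,719.06

P = A·e^(−rt) = 2,270·e^(−0.278).
e^(−0.278) ≈ 0.7572968215, so P ≈ 1,719.0638.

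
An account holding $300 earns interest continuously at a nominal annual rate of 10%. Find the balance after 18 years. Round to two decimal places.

A = P·e^(rt) = 300·e^(0.1·18) = 300·e^1.8.
e^1.8 ≈ 6.049647464, so A ≈ 1,814.8942.

$1,814.89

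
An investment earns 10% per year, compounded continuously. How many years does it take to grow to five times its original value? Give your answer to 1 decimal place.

e^(0.1t) = 5, so 0.1t = ln 5 ≈ 1.6094.
t ≈ 1.6094/0.1 ≈ 16.0944.

16.1 years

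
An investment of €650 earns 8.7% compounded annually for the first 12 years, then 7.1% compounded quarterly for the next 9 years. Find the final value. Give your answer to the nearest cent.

€3,332.33

Phase 1: 650·(1 + 0.087)^12 ≈ 1,768.7558.
Phase 2: 1,768.7558·(1 + 0.01775)^36 ≈ 3,332.3291.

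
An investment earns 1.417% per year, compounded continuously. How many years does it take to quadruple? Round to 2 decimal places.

97.83 years

e^(0.01417t) = 4, so 0.01417t = ln 4 ≈ 1.3863.
t ≈ 1.3863/0.01417 ≈ 97.8331.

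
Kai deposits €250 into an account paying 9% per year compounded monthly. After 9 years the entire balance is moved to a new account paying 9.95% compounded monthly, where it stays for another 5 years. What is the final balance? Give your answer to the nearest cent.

Phase 1: 250·(1 + 0.0075)^108 ≈ 560.2810.
Phase 2: 560.2810·(1 + 0.0995/12)^60 ≈ 919.5526.

€919.55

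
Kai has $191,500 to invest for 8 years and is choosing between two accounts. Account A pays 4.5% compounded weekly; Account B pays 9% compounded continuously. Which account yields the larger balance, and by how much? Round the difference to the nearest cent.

Account B, by $118,984.10

Account A growth factor: (1 + 0.045/52)^416 ≈ 1.43310629203; balance ≈ 274,439.8549.
Account B growth factor: e^(0.09·8) = e^0.72 ≈ 2.05443321064; balance ≈ 393,423.9598.
Account B is larger by 118,984.1049.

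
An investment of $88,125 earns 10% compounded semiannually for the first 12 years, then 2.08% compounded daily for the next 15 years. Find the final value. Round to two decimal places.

$388,274.01

After 12 years at 10%: 88,125 × 3.22509994371 ≈ 284,211.9325.
Then 15 years at 2.08%: 284,211.9325 × 1.36614254862 ≈ 388,274.0139.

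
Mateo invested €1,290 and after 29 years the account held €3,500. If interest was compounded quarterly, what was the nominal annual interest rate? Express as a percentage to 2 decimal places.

3.46%

The 116-period growth factor is 3,500/1,290 = 2.71318.
r/4 = 2.71318^(1/116) − 1 ≈ 0.00864161, so r ≈ 4·0.00864161 = 3.45665%.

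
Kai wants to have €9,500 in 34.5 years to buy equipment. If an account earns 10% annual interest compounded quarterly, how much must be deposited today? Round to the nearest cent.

€314.65

Growth factor = (1 + 0.025)^138 ≈ 30.19210715.
P = 9,500/30.19210715 ≈ 314.6518.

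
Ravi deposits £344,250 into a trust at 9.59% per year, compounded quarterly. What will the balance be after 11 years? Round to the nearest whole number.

Growth factor = (1 + 0.023975)^44 ≈ 2.83616543049.
A ≈ 344,250 × 2.83616543049 ≈ 976,349.9494.

£976,350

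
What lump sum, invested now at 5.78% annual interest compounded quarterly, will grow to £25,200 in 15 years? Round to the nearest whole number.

£10,655

Growth factor = (1 + 0.01445)^60 ≈ 2.3650416255.
P = 25,200/2.3650416255 ≈ 10,655.2036.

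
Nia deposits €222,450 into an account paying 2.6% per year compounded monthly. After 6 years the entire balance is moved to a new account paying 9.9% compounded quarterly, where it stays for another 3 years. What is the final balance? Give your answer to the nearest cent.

Phase 1: 222,450·(1 + 0.026/12)^72 ≈ 259,961.5150.
Phase 2: 259,961.5150·(1 + 0.02475)^12 ≈ 348,597.4318.

€348,597.43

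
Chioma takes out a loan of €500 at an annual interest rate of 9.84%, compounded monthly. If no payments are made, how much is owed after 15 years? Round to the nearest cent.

Periodic rate = 9.84%/12 = 0.0082; periods = 12·15 = 180.
A = 500·(1 + 0.0082)^180 ≈ 500·4.349153724 ≈ 2,174.5769.

€2,174.58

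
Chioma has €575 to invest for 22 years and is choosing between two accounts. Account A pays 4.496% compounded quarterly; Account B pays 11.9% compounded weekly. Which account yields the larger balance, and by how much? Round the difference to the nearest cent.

Account B, by €6,321.13

A: (1 + 0.01124)^88 ≈ 2.674072127, so 575 × 2.674072127 ≈ 1,537.5915.
B: (1 + 0.119/52)^1144 ≈ 13.66733892, so 575 × 13.66733892 ≈ 7,858.7199.
Difference ≈ 6,321.1284 in favor of B.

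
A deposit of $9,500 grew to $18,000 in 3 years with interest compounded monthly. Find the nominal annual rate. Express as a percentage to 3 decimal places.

(1 + r/12)^36 = 18,000/9,500 = 1.89474.
1 + r/12 = 1.89474^(1/36) ≈ 1.017911, so r/12 ≈ 0.0179107.
r ≈ 12·0.0179107 = 21.49287%.

21.493%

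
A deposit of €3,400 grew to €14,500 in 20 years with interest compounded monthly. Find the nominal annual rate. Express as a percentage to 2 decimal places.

The 240-period growth factor is 14,500/3,400 = 4.26471.
r/12 = 4.26471^(1/240) − 1 ≈ 0.00606152, so r ≈ 12·0.00606152 = 7.27382%.

7.27%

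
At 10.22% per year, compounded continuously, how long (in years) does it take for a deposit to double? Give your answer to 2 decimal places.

6.78 years

e^(0.1022t) = 2, so 0.1022t = ln 2 ≈ 0.69315.
t ≈ 0.69315/0.1022 ≈ 6.7823.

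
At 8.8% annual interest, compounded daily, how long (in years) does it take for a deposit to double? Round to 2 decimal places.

(1 + 0.000241096)^(365t) = 2.
365t = ln 2 / ln(1 + 0.000241096) ≈ 0.69315/0.000241067 ≈ 2875.3320.
t ≈ 7.8776.

7.88 years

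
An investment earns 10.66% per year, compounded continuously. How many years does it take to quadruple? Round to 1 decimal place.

13.0 years

e^(0.1066t) = 4, so 0.1066t = ln 4 ≈ 1.3863.
t ≈ 1.3863/0.1066 ≈ 13.0046.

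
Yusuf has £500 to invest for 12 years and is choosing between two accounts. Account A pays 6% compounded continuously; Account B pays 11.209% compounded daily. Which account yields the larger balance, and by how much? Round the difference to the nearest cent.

Account B, by £891.63

A: e^(0.06·12) = e^0.72 ≈ 2.054433211, so 500 × 2.054433211 ≈ 1,027.2166.
B: (1 + 0.11209/365)^4380 ≈ 3.837701071, so 500 × 3.837701071 ≈ 1,918.8505.
Difference ≈ 891.6339 in favor of B.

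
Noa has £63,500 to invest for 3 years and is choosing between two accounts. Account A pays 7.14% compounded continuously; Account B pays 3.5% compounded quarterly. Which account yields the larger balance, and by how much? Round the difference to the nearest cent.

Account A growth factor: e^(0.0714·3) = e^0.2142 ≈ 1.2388704041; balance ≈ 78,668.2707.
Account B growth factor: (1 + 0.00875)^12 ≈ 1.1102034505; balance ≈ 70,497.9191.
Account A is larger by 8,170.3516.

Account A, by £8,170.35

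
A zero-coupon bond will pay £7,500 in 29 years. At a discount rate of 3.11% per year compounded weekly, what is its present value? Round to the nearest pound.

Growth factor = (1 + 0.0311/52)^1508 ≈ 2.46361653.
P = 7,500/2.46361653 ≈ 3,044.3050.

£3,044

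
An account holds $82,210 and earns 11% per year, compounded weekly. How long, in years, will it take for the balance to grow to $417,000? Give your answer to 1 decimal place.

We need (1 + 0.00211538)^(52t) = 5.0724, so 52t = ln 5.0724 / ln 1.002115 ≈ 768.4305.
t ≈ 768.4305/52 = 14.7775 years.

14.8 years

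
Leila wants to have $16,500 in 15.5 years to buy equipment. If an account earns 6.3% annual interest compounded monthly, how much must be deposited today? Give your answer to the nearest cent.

$6,230.24

Growth factor = (1 + 0.00525)^186 ≈ 2.6483733568.
P = 16,500/2.6483733568 ≈ 6,230.2394.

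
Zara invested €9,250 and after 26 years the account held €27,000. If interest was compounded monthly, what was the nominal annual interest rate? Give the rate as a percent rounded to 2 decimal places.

4.13%

The 312-period growth factor is 27,000/9,250 = 2.91892.
r/12 = 2.91892^(1/312) − 1 ≈ 0.00343928, so r ≈ 12·0.00343928 = 4.12713%.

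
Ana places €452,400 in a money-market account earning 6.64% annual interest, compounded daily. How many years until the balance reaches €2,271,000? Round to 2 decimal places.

We need (1 + 0.000181918)^(365t) = 5.0199, so 365t = ln 5.0199 / ln 1.000182 ≈ 8869.6954.
t ≈ 8869.6954/365 = 24.3005 years.

24.30 years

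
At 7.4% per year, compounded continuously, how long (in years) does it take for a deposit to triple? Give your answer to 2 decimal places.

14.85 years

e^(0.074t) = 3, so 0.074t = ln 3 ≈ 1.0986.
t ≈ 1.0986/0.074 ≈ 14.8461.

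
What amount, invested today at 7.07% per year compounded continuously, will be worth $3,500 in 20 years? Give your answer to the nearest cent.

P = A·e^(−rt) = 3,500·e^(−1.414).
e^(−1.414) ≈ 0.2431686606, so P ≈ 851.0903.

$851.09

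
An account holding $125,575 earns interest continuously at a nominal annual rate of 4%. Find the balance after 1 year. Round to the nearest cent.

$130,699.81

A = P·e^(rt) = 125,575·e^(0.04·1) = 125,575·e^0.04.
e^0.04 ≈ 1.04081077419, so A ≈ 130,699.8130.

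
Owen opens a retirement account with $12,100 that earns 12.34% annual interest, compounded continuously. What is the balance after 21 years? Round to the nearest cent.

$161,516.20

A = P·e^(rt) = 12,100·e^(0.1234·21) = 12,100·e^2.5914.
e^2.5914 ≈ 13.3484463527, so A ≈ 161,516.2009.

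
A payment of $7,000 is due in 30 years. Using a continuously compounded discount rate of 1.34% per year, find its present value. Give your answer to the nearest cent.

P = A·e^(−rt) = 7,000·e^(−0.402).
e^(−0.402) ≈ 0.6689807457, so P ≈ 4,682.8652.

$4,682.87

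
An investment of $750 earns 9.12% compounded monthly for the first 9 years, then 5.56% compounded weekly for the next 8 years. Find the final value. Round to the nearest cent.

$2,650.05

Phase 1: 750·(1 + 0.0076)^108 ≈ 1,698.9571.
Phase 2: 1,698.9571·(1 + 0.0556/52)^416 ≈ 2,650.0459.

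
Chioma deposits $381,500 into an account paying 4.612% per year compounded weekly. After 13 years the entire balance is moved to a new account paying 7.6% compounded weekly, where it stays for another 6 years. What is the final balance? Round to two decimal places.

Phase 1: 381,500·(1 + 0.04612/52)^676 ≈ 694,647.9191.
Phase 2: 694,647.9191·(1 + 0.076/52)^312 ≈ 1,095,616.1955.

$1,095,616.20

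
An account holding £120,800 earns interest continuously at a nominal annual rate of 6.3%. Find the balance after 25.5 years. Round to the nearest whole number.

A = P·e^(rt) = 120,800·e^(0.063·25.5) = 120,800·e^1.6065.
e^1.6065 ≈ 4.98533199504, so A ≈ 602,228.1050.

£602,228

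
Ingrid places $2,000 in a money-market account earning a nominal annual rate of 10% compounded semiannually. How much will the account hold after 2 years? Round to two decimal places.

Periodic rate = 10%/2 = 0.05; periods = 2·2 = 4.
A = 2,000·(1 + 0.05)^4 ≈ 2,000·1.21550625 ≈ 2,431.0125.

$2,431.01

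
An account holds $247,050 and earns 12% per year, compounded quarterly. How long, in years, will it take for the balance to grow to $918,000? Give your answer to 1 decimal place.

(1 + 0.03)^(4t) = 918,000/247,050 = 3.7158.
4t·ln(1 + 0.03) = ln(3.7158); 4t = 1.3126/0.0295588 ≈ 44.4066.
t ≈ 11.1017 years.

11.1 years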